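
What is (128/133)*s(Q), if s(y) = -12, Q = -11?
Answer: -1536/133 ≈ -11.549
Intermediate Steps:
(128/133)*s(Q) = (128/133)*(-12) = -1536/133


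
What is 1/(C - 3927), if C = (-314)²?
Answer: 1/94669 ≈ 1.0563e-5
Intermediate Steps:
C = 98596
1/(C - 3927) = 1/(98596 - 3927) = 1/94669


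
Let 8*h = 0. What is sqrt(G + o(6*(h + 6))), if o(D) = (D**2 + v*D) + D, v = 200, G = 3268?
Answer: 10*sqrt(118) ≈ 108.63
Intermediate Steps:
h = 0 (h = (1/8)*0 = 0)
o(D) = D**2 + 201*D (o(D) = (D**2 + 200*D) + D = D**2 + 201*D)
sqrt(G + o(6*(h + 6))) = sqrt(3268 + (6*(0 + 6))*(201 + 6*(0 + 6))) = sqrt(3268 + (6*6)*(201 + 6*6)) = sqrt(3268 + 36*(201 + 36)) = sqrt(3268 + 36*237) = sqrt(3268 + 8532) = sqrt(11800) = 10*sqrt(118)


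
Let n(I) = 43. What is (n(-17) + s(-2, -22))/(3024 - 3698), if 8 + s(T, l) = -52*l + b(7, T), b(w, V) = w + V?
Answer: -592/337 ≈ -1.7567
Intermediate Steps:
b(w, V) = V + w
s(T, l) = -1 + T - 52*l (s(T, l) = -8 + (-52*l + (T + 7)) = -8 + (-52*l + (7 + T)) = -8 + (7 + T - 52*l) = -1 + T - 52*l)
(n(-17) + s(-2, -22))/(3024 - 3698) = (43 + (-1 - 2 - 52*(-22)))/(3024 - 3698) = (43 + (-1 - 2 + 1144))/(-674) = (43 + 1141)*(-1/674) = 1184*(-1/674) = -592/337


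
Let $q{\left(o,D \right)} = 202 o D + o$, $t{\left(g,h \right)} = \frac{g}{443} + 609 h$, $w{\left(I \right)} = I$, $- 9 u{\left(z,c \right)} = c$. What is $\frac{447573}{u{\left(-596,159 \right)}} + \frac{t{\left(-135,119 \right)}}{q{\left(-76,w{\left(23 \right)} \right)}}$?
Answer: $- \frac{35012844309563}{1382020898} \approx -25335.0$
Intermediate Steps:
$u{\left(z,c \right)} = - \frac{c}{9}$
$t{\left(g,h \right)} = 609 h + \frac{g}{443}$ ($t{\left(g,h \right)} = \frac{g}{443} + 609 h = 609 h + \frac{g}{443}$)
$q{\left(o,D \right)} = o + 202 D o$ ($q{\left(o,D \right)} = 202 D o + o = o + 202 D o$)
$\frac{447573}{u{\left(-596,159 \right)}} + \frac{t{\left(-135,119 \right)}}{q{\left(-76,w{\left(23 \right)} \right)}} = \frac{447573}{\left(- \frac{1}{9}\right) 159} + \frac{609 \cdot 119 + \frac{1}{443} \left(-135\right)}{\left(-76\right) \left(1 + 202 \cdot 23\right)} = \frac{447573}{- \frac{53}{3}} + \frac{72471 - \frac{135}{443}}{\left(-76\right) \left(1 + 4646\right)} = 447573 \left(- \frac{3}{53}\right) + \frac{32104518}{443 \left(\left(-76\right) 4647\right)} = - \frac{1342719}{53} + \frac{32104518}{443 \left(-353172\right)} = - \frac{1342719}{53} + \frac{32104518}{443} \left(- \frac{1}{353172}\right) = - \frac{1342719}{53} - \frac{5350753}{26075866} = - \frac{35012844309563}{1382020898}$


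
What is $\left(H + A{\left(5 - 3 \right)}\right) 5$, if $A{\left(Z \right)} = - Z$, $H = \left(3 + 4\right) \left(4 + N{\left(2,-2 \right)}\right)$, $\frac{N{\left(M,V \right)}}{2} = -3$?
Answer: $-80$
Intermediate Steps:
$N{\left(M,V \right)} = -6$ ($N{\left(M,V \right)} = 2 \left(-3\right) = -6$)
$H = -14$ ($H = \left(3 + 4\right) \left(4 - 6\right) = 7 \left(-2\right) = -14$)
$\left(H + A{\left(5 - 3 \right)}\right) 5 = \left(-14 - \left(5 - 3\right)\right) 5 = \left(-14 - 2\right) 5 = \left(-16\right) 5 = -80$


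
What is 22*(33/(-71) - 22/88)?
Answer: -2233/142 ≈ -15.725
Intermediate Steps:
22*(33/(-71) - 22/88) = 22*(33*(-1/71) - 22*1/88) = 22*(-33/71 - ¼) = 22*(-203/284) = -2233/142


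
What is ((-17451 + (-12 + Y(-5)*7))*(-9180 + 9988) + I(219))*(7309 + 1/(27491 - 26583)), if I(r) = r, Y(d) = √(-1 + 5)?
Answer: -93566208910329/908 ≈ -1.0305e+11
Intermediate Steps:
Y(d) = 2 (Y(d) = √4 = 2)
((-17451 + (-12 + Y(-5)*7))*(-9180 + 9988) + I(219))*(7309 + 1/(27491 - 26583)) = ((-17451 + (-12 + 2*7))*(-9180 + 9988) + 219)*(7309 + 1/(27491 - 26583)) = ((-17451 + (-12 + 14))*808 + 219)*(7309 + 1/908) = ((-17451 + 2)*808 + 219)*(7309 + 1/908) = (-17449*808 + 219)*(6636573/908) = (-14098792 + 219)*(6636573/908) = -14098573*6636573/908 = -93566208910329/908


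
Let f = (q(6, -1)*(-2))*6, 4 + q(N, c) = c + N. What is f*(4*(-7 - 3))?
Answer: 480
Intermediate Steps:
q(N, c) = -4 + N + c (q(N, c) = -4 + (c + N) = -4 + (N + c) = -4 + N + c)
f = -12 (f = ((-4 + 6 - 1)*(-2))*6 = (1*(-2))*6 = -2*6 = -12)
f*(4*(-7 - 3)) = -48*(-7 - 3) = -48*(-10) = -12*(-40) = 480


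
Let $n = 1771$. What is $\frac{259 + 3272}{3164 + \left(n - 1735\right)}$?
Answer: $\frac{3531}{3200} \approx 1.1034$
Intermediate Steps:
$\frac{259 + 3272}{3164 + \left(n - 1735\right)} = \frac{259 + 3272}{3164 + \left(1771 - 1735\right)} = \frac{3531}{3164 + 36} = \frac{3531}{3200}$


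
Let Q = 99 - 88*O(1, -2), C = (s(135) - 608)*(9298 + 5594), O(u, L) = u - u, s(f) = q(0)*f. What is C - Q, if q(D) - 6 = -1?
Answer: 997665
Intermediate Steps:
q(D) = 5 (q(D) = 6 - 1 = 5)
s(f) = 5*f
O(u, L) = 0
C = 997764 (C = (5*135 - 608)*(9298 + 5594) = (675 - 608)*14892 = 67*14892 = 997764)
Q = 99 (Q = 99 - 88*0 = 99 + 0 = 99)
C - Q = 997764 - 1*99 = 997764 - 99 = 997665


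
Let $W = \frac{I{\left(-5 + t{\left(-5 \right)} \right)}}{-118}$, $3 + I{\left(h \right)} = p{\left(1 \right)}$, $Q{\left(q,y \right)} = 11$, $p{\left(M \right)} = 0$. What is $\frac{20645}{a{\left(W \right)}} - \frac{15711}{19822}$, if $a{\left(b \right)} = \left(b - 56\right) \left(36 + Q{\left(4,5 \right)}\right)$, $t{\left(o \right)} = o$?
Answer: $- \frac{10633163341}{1230688514} \approx -8.64$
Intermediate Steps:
$I{\left(h \right)} = -3$ ($I{\left(h \right)} = -3 + 0 = -3$)
$W = \frac{3}{118}$ ($W = - \frac{3}{-118} = \left(-3\right) \left(- \frac{1}{118}\right) = \frac{3}{118} \approx 0.025424$)
$a{\left(b \right)} = -2632 + 47 b$ ($a{\left(b \right)} = \left(b - 56\right) \left(36 + 11\right) = \left(-56 + b\right) 47 = -2632 + 47 b$)
$\frac{20645}{a{\left(W \right)}} - \frac{15711}{19822} = \frac{20645}{-2632 + 47 \cdot \frac{3}{118}} - \frac{15711}{19822} = \frac{20645}{-2632 + \frac{141}{118}} - \frac{15711}{19822} = \frac{20645}{- \frac{310435}{118}} - \frac{15711}{19822} = 20645 \left(- \frac{118}{310435}\right) - \frac{15711}{19822} = - \frac{487222}{62087} - \frac{15711}{19822} = - \frac{10633163341}{1230688514}$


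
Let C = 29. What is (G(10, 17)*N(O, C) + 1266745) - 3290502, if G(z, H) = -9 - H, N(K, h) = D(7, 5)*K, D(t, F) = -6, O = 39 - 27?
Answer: -2021885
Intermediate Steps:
O = 12
N(K, h) = -6*K
(G(10, 17)*N(O, C) + 1266745) - 3290502 = ((-9 - 1*17)*(-6*12) + 1266745) - 3290502 = ((-9 - 17)*(-72) + 1266745) - 3290502 = (-26*(-72) + 1266745) - 3290502 = (1872 + 1266745) - 3290502 = 1268617 - 3290502 = -2021885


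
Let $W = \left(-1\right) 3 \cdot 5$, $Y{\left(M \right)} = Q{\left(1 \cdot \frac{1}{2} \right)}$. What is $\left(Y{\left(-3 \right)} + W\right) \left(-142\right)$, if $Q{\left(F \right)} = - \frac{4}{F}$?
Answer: $3266$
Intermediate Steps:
$Y{\left(M \right)} = -8$ ($Y{\left(M \right)} = - \frac{4}{1 \cdot \frac{1}{2}} = - 4 \frac{1}{\frac{1}{2}} = \left(-4\right) 2 = -8$)
$W = -15$ ($W = \left(-3\right) 5 = -15$)
$\left(Y{\left(-3 \right)} + W\right) \left(-142\right) = \left(-8 - 15\right) \left(-142\right) = \left(-23\right) \left(-142\right) = 3266$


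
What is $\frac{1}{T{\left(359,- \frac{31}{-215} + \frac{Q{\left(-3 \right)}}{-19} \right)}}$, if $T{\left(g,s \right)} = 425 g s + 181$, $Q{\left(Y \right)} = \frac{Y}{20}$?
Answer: $\frac{3268}{76421283} \approx 4.2763 \cdot 10^{-5}$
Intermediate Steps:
$Q{\left(Y \right)} = \frac{Y}{20}$ ($Q{\left(Y \right)} = Y \frac{1}{20} = \frac{Y}{20}$)
$T{\left(g,s \right)} = 181 + 425 g s$ ($T{\left(g,s \right)} = 425 g s + 181 = 181 + 425 g s$)
$\frac{1}{T{\left(359,- \frac{31}{-215} + \frac{Q{\left(-3 \right)}}{-19} \right)}} = \frac{1}{181 + 425 \cdot 359 \left(- \frac{31}{-215} + \frac{\frac{1}{20} \left(-3\right)}{-19}\right)} = \frac{1}{181 + 425 \cdot 359 \left(\left(-31\right) \left(- \frac{1}{215}\right) - - \frac{3}{380}\right)} = \frac{1}{181 + 425 \cdot 359 \left(\frac{31}{215} + \frac{3}{380}\right)} = \frac{1}{181 + 425 \cdot 359 \cdot \frac{497}{3268}} = \frac{1}{181 + \frac{75829775}{3268}} = \frac{1}{\frac{76421283}{3268}} = \frac{3268}{76421283}$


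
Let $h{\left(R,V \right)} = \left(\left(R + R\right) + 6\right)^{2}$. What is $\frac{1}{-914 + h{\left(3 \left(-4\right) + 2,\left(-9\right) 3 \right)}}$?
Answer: $- \frac{1}{718} \approx -0.0013928$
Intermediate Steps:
$h{\left(R,V \right)} = \left(6 + 2 R\right)^{2}$ ($h{\left(R,V \right)} = \left(2 R + 6\right)^{2} = \left(6 + 2 R\right)^{2}$)
$\frac{1}{-914 + h{\left(3 \left(-4\right) + 2,\left(-9\right) 3 \right)}} = \frac{1}{-914 + 4 \left(3 + \left(3 \left(-4\right) + 2\right)\right)^{2}} = \frac{1}{-914 + 4 \left(3 + \left(-12 + 2\right)\right)^{2}} = \frac{1}{-914 + 4 \left(3 - 10\right)^{2}} = \frac{1}{-914 + 4 \left(-7\right)^{2}} = \frac{1}{-914 + 4 \cdot 49} = \frac{1}{-914 + 196} = \frac{1}{-718} = - \frac{1}{718}$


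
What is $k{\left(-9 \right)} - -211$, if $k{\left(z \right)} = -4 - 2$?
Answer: $205$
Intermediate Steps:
$k{\left(z \right)} = -6$
$k{\left(-9 \right)} - -211 = -6 - -211 = -6 + 211 = 205$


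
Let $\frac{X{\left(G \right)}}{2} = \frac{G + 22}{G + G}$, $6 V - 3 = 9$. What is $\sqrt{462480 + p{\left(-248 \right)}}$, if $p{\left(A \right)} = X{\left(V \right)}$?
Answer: $6 \sqrt{12847} \approx 680.07$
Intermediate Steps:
$V = 2$ ($V = \frac{1}{2} + \frac{1}{6} \cdot 9 = \frac{1}{2} + \frac{3}{2} = 2$)
$X{\left(G \right)} = \frac{22 + G}{G}$ ($X{\left(G \right)} = 2 \frac{G + 22}{G + G} = 2 \frac{22 + G}{2 G} = \frac{22 + G}{G}$)
$p{\left(A \right)} = 12$ ($p{\left(A \right)} = \frac{22 + 2}{2} = \frac{1}{2} \cdot 24 = 12$)
$\sqrt{462480 + p{\left(-248 \right)}} = \sqrt{462480 + 12} = \sqrt{462492} = 6 \sqrt{12847}$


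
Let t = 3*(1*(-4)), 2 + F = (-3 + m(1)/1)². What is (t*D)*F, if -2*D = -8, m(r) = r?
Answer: -96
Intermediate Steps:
D = 4 (D = -½*(-8) = 4)
F = 2 (F = -2 + (-3 + 1/1)² = -2 + (-3 + 1*1)² = -2 + (-3 + 1)² = -2 + (-2)² = -2 + 4 = 2)
t = -12 (t = 3*(-4) = -12)
(t*D)*F = -12*4*2 = -48*2 = -96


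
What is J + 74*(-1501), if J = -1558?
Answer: -112632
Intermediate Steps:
J + 74*(-1501) = -1558 + 74*(-1501) = -1558 - 111074 = -112632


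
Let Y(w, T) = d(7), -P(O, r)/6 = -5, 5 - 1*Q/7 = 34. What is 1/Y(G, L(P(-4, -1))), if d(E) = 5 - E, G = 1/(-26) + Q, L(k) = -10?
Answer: -½ ≈ -0.50000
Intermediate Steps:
Q = -203 (Q = 35 - 7*34 = 35 - 238 = -203)
P(O, r) = 30 (P(O, r) = -6*(-5) = 30)
G = -5279/26 (G = 1/(-26) - 203 = -1/26 - 203 = -5279/26 ≈ -203.04)
Y(w, T) = -2 (Y(w, T) = 5 - 1*7 = 5 - 7 = -2)
1/Y(G, L(P(-4, -1))) = 1/(-2) = -½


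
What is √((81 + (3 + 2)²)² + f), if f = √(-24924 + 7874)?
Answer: √(11236 + 5*I*√682) ≈ 106.0 + 0.6159*I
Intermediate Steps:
f = 5*I*√682 (f = √(-17050) = 5*I*√682 ≈ 130.58*I)
√((81 + (3 + 2)²)² + f) = √((81 + (3 + 2)²)² + 5*I*√682) = √((81 + 5²)² + 5*I*√682) = √((81 + 25)² + 5*I*√682) = √(106² + 5*I*√682) = √(11236 + 5*I*√682)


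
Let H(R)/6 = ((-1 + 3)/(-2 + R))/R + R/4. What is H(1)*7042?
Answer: -73941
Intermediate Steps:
H(R) = 3*R/2 + 12/(R*(-2 + R)) (H(R) = 6*(((-1 + 3)/(-2 + R))/R + R/4) = 6*((2/(-2 + R))/R + R*(1/4)) = 6*(2/(R*(-2 + R)) + R/4) = 6*(R/4 + 2/(R*(-2 + R))) = 3*R/2 + 12/(R*(-2 + R)))
H(1)*7042 = ((3/2)*(8 + 1**3 - 2*1**2)/(1*(-2 + 1)))*7042 = ((3/2)*1*(8 + 1 - 2*1)/(-1))*7042 = ((3/2)*1*(-1)*(8 + 1 - 2))*7042 = ((3/2)*1*(-1)*7)*7042 = -21/2*7042 = -73941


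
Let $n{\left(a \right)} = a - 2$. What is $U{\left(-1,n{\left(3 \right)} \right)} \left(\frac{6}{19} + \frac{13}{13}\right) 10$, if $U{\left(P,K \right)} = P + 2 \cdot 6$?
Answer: $\frac{2750}{19} \approx 144.74$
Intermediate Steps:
$n{\left(a \right)} = -2 + a$ ($n{\left(a \right)} = a - 2 = -2 + a$)
$U{\left(P,K \right)} = 12 + P$ ($U{\left(P,K \right)} = P + 12 = 12 + P$)
$U{\left(-1,n{\left(3 \right)} \right)} \left(\frac{6}{19} + \frac{13}{13}\right) 10 = \left(12 - 1\right) \left(\frac{6}{19} + \frac{13}{13}\right) 10 = 11 \left(6 \cdot \frac{1}{19} + 13 \cdot \frac{1}{13}\right) 10 = 11 \left(\frac{6}{19} + 1\right) 10 = 11 \cdot \frac{25}{19} \cdot 10 = \frac{275}{19} \cdot 10 = \frac{2750}{19}$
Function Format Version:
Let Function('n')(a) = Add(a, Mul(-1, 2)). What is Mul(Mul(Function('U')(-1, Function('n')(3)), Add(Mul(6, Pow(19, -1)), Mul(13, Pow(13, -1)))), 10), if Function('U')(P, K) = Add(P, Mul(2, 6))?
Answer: Rational(2750, 19) ≈ 144.74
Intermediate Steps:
Function('n')(a) = Add(-2, a) (Function('n')(a) = Add(a, -2) = Add(-2, a))
Function('U')(P, K) = Add(12, P) (Function('U')(P, K) = Add(P, 12) = Add(12, P))
Mul(Mul(Function('U')(-1, Function('n')(3)), Add(Mul(6, Pow(19, -1)), Mul(13, Pow(13, -1)))), 10) = Mul(Mul(Add(12, -1), Add(Mul(6, Pow(19, -1)), Mul(13, Pow(13, -1)))), 10) = Mul(Mul(11, Add(Mul(6, Rational(1, 19)), Mul(13, Rational(1, 13)))), 10) = Mul(Mul(11, Add(Rational(6, 19), 1)), 10) = Mul(Mul(11, Rational(25, 19)), 10) = Mul(Rational(275, 19), 10) = Rational(2750, 19)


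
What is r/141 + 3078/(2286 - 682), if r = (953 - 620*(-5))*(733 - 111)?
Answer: 674010577/37694 ≈ 17881.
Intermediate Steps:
r = 2520966 (r = (953 + 3100)*622 = 4053*622 = 2520966)
r/141 + 3078/(2286 - 682) = 2520966/141 + 3078/(2286 - 682) = 2520966*(1/141) + 3078/1604 = 840322/47 + 3078*(1/1604) = 840322/47 + 1539/802 = 674010577/37694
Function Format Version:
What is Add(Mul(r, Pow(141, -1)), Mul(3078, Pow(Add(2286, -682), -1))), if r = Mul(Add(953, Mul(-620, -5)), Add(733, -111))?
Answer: Rational(674010577, 37694) ≈ 17881.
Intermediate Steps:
r = 2520966 (r = Mul(Add(953, 3100), 622) = Mul(4053, 622) = 2520966)
Add(Mul(r, Pow(141, -1)), Mul(3078, Pow(Add(2286, -682), -1))) = Add(Mul(2520966, Pow(141, -1)), Mul(3078, Pow(Add(2286, -682), -1))) = Add(Mul(2520966, Rational(1, 141)), Mul(3078, Pow(1604, -1))) = Add(Rational(840322, 47), Mul(3078, Rational(1, 1604))) = Add(Rational(840322, 47), Rational(1539, 802)) = Rational(674010577, 37694)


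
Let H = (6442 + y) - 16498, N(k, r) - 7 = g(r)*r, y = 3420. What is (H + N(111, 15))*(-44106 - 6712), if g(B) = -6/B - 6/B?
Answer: 337482338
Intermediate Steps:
g(B) = -12/B
N(k, r) = -5 (N(k, r) = 7 + (-12/r)*r = 7 - 12 = -5)
H = -6636 (H = (6442 + 3420) - 16498 = 9862 - 16498 = -6636)
(H + N(111, 15))*(-44106 - 6712) = (-6636 - 5)*(-44106 - 6712) = -6641*(-50818) = 337482338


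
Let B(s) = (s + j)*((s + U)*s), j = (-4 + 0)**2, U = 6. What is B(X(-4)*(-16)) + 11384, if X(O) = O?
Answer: 369784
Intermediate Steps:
j = 16 (j = (-4)**2 = 16)
B(s) = s*(6 + s)*(16 + s) (B(s) = (s + 16)*((s + 6)*s) = (16 + s)*((6 + s)*s) = (16 + s)*(s*(6 + s)) = s*(6 + s)*(16 + s))
B(X(-4)*(-16)) + 11384 = (-4*(-16))*(96 + (-4*(-16))**2 + 22*(-4*(-16))) + 11384 = 64*(96 + 64**2 + 22*64) + 11384 = 64*(96 + 4096 + 1408) + 11384 = 64*5600 + 11384 = 358400 + 11384 = 369784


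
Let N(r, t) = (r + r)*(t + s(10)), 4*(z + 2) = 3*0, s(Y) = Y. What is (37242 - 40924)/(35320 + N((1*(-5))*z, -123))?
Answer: -1841/16530 ≈ -0.11137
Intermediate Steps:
z = -2 (z = -2 + (3*0)/4 = -2 + (¼)*0 = -2 + 0 = -2)
N(r, t) = 2*r*(10 + t) (N(r, t) = (r + r)*(t + 10) = (2*r)*(10 + t) = 2*r*(10 + t))
(37242 - 40924)/(35320 + N((1*(-5))*z, -123)) = (37242 - 40924)/(35320 + 2*((1*(-5))*(-2))*(10 - 123)) = -3682/(35320 + 2*(-5*(-2))*(-113)) = -3682/(35320 + 2*10*(-113)) = -3682/(35320 - 2260) = -3682/33060 = -3682*1/33060 = -1841/16530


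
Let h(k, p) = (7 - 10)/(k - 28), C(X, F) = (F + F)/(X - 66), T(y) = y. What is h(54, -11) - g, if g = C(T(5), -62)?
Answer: -3407/1586 ≈ -2.1482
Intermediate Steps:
C(X, F) = 2*F/(-66 + X) (C(X, F) = (2*F)/(-66 + X) = 2*F/(-66 + X))
h(k, p) = -3/(-28 + k)
g = 124/61 (g = 2*(-62)/(-66 + 5) = 2*(-62)/(-61) = 2*(-62)*(-1/61) = 124/61 ≈ 2.0328)
h(54, -11) - g = -3/(-28 + 54) - 1*124/61 = -3/26 - 124/61 = -3407/1586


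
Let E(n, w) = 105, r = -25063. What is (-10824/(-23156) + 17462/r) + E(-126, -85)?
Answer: 15201152195/145089707 ≈ 104.77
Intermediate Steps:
(-10824/(-23156) + 17462/r) + E(-126, -85) = (-10824/(-23156) + 17462/(-25063)) + 105 = (-10824*(-1/23156) + 17462*(-1/25063)) + 105 = (2706/5789 - 17462/25063) + 105 = -33267040/145089707 + 105 = 15201152195/145089707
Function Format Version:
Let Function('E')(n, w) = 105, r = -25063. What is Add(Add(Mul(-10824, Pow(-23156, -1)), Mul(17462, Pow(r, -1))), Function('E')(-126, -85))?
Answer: Rational(15201152195, 145089707) ≈ 104.77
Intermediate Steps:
Add(Add(Mul(-10824, Pow(-23156, -1)), Mul(17462, Pow(r, -1))), Function('E')(-126, -85)) = Add(Add(Mul(-10824, Pow(-23156, -1)), Mul(17462, Pow(-25063, -1))), 105) = Add(Add(Mul(-10824, Rational(-1, 23156)), Mul(17462, Rational(-1, 25063))), 105) = Add(Add(Rational(2706, 5789), Rational(-17462, 25063)), 105) = Add(Rational(-33267040, 145089707), 105) = Rational(15201152195, 145089707)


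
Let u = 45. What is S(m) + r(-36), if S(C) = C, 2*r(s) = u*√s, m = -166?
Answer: -166 + 135*I ≈ -166.0 + 135.0*I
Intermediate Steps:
r(s) = 45*√s/2 (r(s) = (45*√s)/2 = 45*√s/2)
S(m) + r(-36) = -166 + 45*√(-36)/2 = -166 + 45*(6*I)/2 = -166 + 135*I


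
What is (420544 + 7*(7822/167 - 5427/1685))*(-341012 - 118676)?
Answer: -54438503227915416/281395 ≈ -1.9346e+11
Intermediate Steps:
(420544 + 7*(7822/167 - 5427/1685))*(-341012 - 118676) = (420544 + 7*(7822*(1/167) - 5427*1/1685))*(-459688) = (420544 + 7*(7822/167 - 5427/1685))*(-459688) = (420544 + 7*(12273761/281395))*(-459688) = (420544 + 85916327/281395)*(-459688) = (118424895207/281395)*(-459688) = -54438503227915416/281395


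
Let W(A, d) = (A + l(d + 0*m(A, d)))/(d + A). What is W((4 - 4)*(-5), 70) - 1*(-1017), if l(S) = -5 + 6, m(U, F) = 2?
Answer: 71191/70 ≈ 1017.0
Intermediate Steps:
l(S) = 1
W(A, d) = (1 + A)/(A + d) (W(A, d) = (A + 1)/(d + A) = (1 + A)/(A + d))
W((4 - 4)*(-5), 70) - 1*(-1017) = (1 + (4 - 4)*(-5))/((4 - 4)*(-5) + 70) - 1*(-1017) = (1 + 0*(-5))/(0*(-5) + 70) + 1017 = (1 + 0)/(0 + 70) + 1017 = 1/70 + 1017 = 71191/70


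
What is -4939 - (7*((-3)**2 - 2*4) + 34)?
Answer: -4980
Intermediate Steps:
-4939 - (7*((-3)**2 - 2*4) + 34) = -4939 - (7*(9 - 8) + 34) = -4939 - (7*1 + 34) = -4939 - (7 + 34) = -4939 - 1*41 = -4939 - 41 = -4980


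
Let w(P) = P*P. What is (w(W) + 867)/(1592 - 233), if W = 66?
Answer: 1741/453 ≈ 3.8433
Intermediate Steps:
w(P) = P²
(w(W) + 867)/(1592 - 233) = (66² + 867)/(1592 - 233) = (4356 + 867)/1359 = 5223*(1/1359) = 1741/453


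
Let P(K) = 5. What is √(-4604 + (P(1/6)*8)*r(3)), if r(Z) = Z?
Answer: 2*I*√1121 ≈ 66.963*I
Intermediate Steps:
√(-4604 + (P(1/6)*8)*r(3)) = √(-4604 + (5*8)*3) = √(-4604 + 40*3) = √(-4604 + 120) = √(-4484) = 2*I*√1121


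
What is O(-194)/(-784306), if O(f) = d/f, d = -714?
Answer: -357/76077682 ≈ -4.6926e-6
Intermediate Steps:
O(f) = -714/f
O(-194)/(-784306) = -714/(-194)/(-784306) = -714*(-1/194)*(-1/784306) = (357/97)*(-1/784306) = -357/76077682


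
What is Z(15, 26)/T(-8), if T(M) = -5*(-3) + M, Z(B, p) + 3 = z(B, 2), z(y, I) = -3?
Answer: -6/7 ≈ -0.85714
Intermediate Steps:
Z(B, p) = -6 (Z(B, p) = -3 - 3 = -6)
T(M) = 15 + M
Z(15, 26)/T(-8) = -6/(15 - 8) = -6/7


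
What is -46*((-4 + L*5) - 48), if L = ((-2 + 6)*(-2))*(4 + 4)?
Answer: 17112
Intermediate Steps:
L = -64 (L = (4*(-2))*8 = -8*8 = -64)
-46*((-4 + L*5) - 48) = -46*((-4 - 64*5) - 48) = -46*((-4 - 320) - 48) = -46*(-324 - 48) = -46*(-372) = 17112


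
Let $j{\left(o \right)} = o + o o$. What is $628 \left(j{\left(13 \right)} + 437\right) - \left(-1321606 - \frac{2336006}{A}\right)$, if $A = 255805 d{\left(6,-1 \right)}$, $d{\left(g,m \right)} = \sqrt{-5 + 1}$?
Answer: $1710338 - \frac{1168003 i}{255805} \approx 1.7103 \cdot 10^{6} - 4.566 i$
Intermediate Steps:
$d{\left(g,m \right)} = 2 i$ ($d{\left(g,m \right)} = \sqrt{-4} = 2 i$)
$j{\left(o \right)} = o + o^{2}$
$A = 511610 i$ ($A = 255805 \cdot 2 i = 511610 i \approx 5.1161 \cdot 10^{5} i$)
$628 \left(j{\left(13 \right)} + 437\right) - \left(-1321606 - \frac{2336006}{A}\right) = 628 \left(13 \left(1 + 13\right) + 437\right) - \left(-1321606 - \frac{2336006}{511610 i}\right) = 628 \left(13 \cdot 14 + 437\right) - \left(-1321606 - 2336006 \left(- \frac{i}{511610}\right)\right) = 628 \left(182 + 437\right) - \left(-1321606 - - \frac{1168003 i}{255805}\right) = 628 \cdot 619 - \left(-1321606 + \frac{1168003 i}{255805}\right) = 388732 + \left(1321606 - \frac{1168003 i}{255805}\right) = 1710338 - \frac{1168003 i}{255805}$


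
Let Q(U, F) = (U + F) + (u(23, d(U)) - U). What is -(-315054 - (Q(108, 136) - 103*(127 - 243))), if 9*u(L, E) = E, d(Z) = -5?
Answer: 2944237/9 ≈ 3.2714e+5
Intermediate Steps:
u(L, E) = E/9
Q(U, F) = -5/9 + F (Q(U, F) = (U + F) + ((⅑)*(-5) - U) = (F + U) + (-5/9 - U) = -5/9 + F)
-(-315054 - (Q(108, 136) - 103*(127 - 243))) = -(-315054 - ((-5/9 + 136) - 103*(127 - 243))) = -(-315054 - (1219/9 - 103*(-116))) = -(-315054 - (1219/9 - 1*(-11948))) = -(-315054 - (1219/9 + 11948)) = -(-315054 - 1*108751/9) = -(-315054 - 108751/9) = -1*(-2944237/9) = 2944237/9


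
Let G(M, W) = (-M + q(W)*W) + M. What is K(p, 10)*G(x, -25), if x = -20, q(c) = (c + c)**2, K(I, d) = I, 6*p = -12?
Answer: 125000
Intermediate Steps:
p = -2 (p = (1/6)*(-12) = -2)
q(c) = 4*c**2 (q(c) = (2*c)**2 = 4*c**2)
G(M, W) = 4*W**3 (G(M, W) = (-M + (4*W**2)*W) + M = (-M + 4*W**3) + M = 4*W**3)
K(p, 10)*G(x, -25) = -8*(-25)**3 = -8*(-15625) = -2*(-62500) = 125000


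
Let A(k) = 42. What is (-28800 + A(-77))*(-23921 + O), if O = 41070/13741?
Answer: 9451529250378/13741 ≈ 6.8783e+8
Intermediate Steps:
O = 41070/13741 (O = 41070*(1/13741) = 41070/13741 ≈ 2.9889)
(-28800 + A(-77))*(-23921 + O) = (-28800 + 42)*(-23921 + 41070/13741) = -28758*(-328657391/13741) = 9451529250378/13741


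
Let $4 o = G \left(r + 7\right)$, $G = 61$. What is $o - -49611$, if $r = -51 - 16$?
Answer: $48696$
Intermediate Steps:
$r = -67$ ($r = -51 - 16 = -67$)
$o = -915$ ($o = \frac{61 \left(-67 + 7\right)}{4} = \frac{61 \left(-60\right)}{4} = \frac{1}{4} \left(-3660\right) = -915$)
$o - -49611 = -915 - -49611 = -915 + 49611 = 48696$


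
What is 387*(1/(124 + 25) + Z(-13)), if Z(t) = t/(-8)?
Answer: 752715/1192 ≈ 631.47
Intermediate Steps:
Z(t) = -t/8 (Z(t) = t*(-⅛) = -t/8)
387*(1/(124 + 25) + Z(-13)) = 387*(1/(124 + 25) - ⅛*(-13)) = 387*(1/149 + 13/8) = 387*(1945/1192) = 752715/1192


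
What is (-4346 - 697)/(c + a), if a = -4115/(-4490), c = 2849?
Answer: -1509538/853075 ≈ -1.7695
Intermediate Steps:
a = 823/898 (a = -4115*(-1/4490) = 823/898 ≈ 0.91648)
(-4346 - 697)/(c + a) = (-4346 - 697)/(2849 + 823/898) = -5043/2559225/898 = -5043*898/2559225 = -1509538/853075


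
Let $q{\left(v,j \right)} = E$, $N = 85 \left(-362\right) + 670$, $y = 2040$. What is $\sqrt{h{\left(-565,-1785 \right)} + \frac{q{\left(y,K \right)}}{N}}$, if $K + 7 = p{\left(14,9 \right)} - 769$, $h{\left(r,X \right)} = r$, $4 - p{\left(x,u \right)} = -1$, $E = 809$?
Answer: $\frac{3 i \sqrt{568800001}}{3010} \approx 23.77 i$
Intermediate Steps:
$p{\left(x,u \right)} = 5$ ($p{\left(x,u \right)} = 4 - -1 = 4 + 1 = 5$)
$N = -30100$ ($N = -30770 + 670 = -30100$)
$K = -771$ ($K = -7 + \left(5 - 769\right) = -7 - 764 = -771$)
$q{\left(v,j \right)} = 809$
$\sqrt{h{\left(-565,-1785 \right)} + \frac{q{\left(y,K \right)}}{N}} = \sqrt{-565 + \frac{809}{-30100}} = \sqrt{-565 + 809 \left(- \frac{1}{30100}\right)} = \sqrt{-565 - \frac{809}{30100}} = \sqrt{- \frac{17007309}{30100}} = \frac{3 i \sqrt{568800001}}{3010}$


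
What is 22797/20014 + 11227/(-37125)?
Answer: 621641447/743019750 ≈ 0.83664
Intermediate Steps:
22797/20014 + 11227/(-37125) = 22797*(1/20014) + 11227*(-1/37125) = 22797/20014 - 11227/37125 = 621641447/743019750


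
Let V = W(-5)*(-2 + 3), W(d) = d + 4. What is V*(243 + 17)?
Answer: -260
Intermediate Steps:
W(d) = 4 + d
V = -1 (V = (4 - 5)*(-2 + 3) = -1*1 = -1)
V*(243 + 17) = -(243 + 17) = -1*260 = -260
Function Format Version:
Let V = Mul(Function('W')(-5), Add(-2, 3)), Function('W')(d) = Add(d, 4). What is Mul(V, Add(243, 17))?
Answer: -260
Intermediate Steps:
Function('W')(d) = Add(4, d)
V = -1 (V = Mul(Add(4, -5), Add(-2, 3)) = Mul(-1, 1) = -1)
Mul(V, Add(243, 17)) = Mul(-1, Add(243, 17)) = Mul(-1, 260) = -260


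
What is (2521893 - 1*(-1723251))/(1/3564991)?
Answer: 15133900153704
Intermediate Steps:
(2521893 - 1*(-1723251))/(1/3564991) = (2521893 + 1723251)/(1/3564991) = 4245144*3564991 = 15133900153704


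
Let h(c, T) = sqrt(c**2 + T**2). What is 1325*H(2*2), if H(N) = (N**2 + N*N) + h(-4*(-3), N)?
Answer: 42400 + 5300*sqrt(10) ≈ 59160.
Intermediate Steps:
h(c, T) = sqrt(T**2 + c**2)
H(N) = sqrt(144 + N**2) + 2*N**2 (H(N) = (N**2 + N*N) + sqrt(N**2 + (-4*(-3))**2) = (N**2 + N**2) + sqrt(N**2 + 12**2) = 2*N**2 + sqrt(N**2 + 144) = 2*N**2 + sqrt(144 + N**2) = sqrt(144 + N**2) + 2*N**2)
1325*H(2*2) = 1325*(sqrt(144 + (2*2)**2) + 2*(2*2)**2) = 1325*(sqrt(144 + 4**2) + 2*4**2) = 1325*(sqrt(144 + 16) + 2*16) = 1325*(sqrt(160) + 32) = 1325*(4*sqrt(10) + 32) = 1325*(32 + 4*sqrt(10)) = 42400 + 5300*sqrt(10)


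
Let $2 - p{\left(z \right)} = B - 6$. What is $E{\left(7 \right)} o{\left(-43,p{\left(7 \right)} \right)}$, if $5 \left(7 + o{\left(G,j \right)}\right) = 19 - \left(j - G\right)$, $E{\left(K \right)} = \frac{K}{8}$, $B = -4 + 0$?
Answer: $- \frac{497}{40} \approx -12.425$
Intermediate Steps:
$B = -4$
$E{\left(K \right)} = \frac{K}{8}$ ($E{\left(K \right)} = K \frac{1}{8} = \frac{K}{8}$)
$p{\left(z \right)} = 12$ ($p{\left(z \right)} = 2 - \left(-4 - 6\right) = 2 - -10 = 2 + 10 = 12$)
$o{\left(G,j \right)} = - \frac{16}{5} - \frac{j}{5} + \frac{G}{5}$ ($o{\left(G,j \right)} = -7 + \frac{19 - \left(j - G\right)}{5} = -7 + \frac{19 + \left(G - j\right)}{5} = -7 + \frac{19 + G - j}{5} = -7 + \left(\frac{19}{5} - \frac{j}{5} + \frac{G}{5}\right) = - \frac{16}{5} - \frac{j}{5} + \frac{G}{5}$)
$E{\left(7 \right)} o{\left(-43,p{\left(7 \right)} \right)} = \frac{1}{8} \cdot 7 \left(- \frac{16}{5} - \frac{12}{5} + \frac{1}{5} \left(-43\right)\right) = \frac{7 \left(- \frac{16}{5} - \frac{12}{5} - \frac{43}{5}\right)}{8} = \frac{7}{8} \left(- \frac{71}{5}\right) = - \frac{497}{40}$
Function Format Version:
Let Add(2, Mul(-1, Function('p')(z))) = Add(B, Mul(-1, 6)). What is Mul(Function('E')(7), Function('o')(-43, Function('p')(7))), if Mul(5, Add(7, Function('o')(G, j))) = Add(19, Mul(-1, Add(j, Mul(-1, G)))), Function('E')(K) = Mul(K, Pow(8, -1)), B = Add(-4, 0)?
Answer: Rational(-497, 40) ≈ -12.425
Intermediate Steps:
B = -4
Function('E')(K) = Mul(Rational(1, 8), K) (Function('E')(K) = Mul(K, Rational(1, 8)) = Mul(Rational(1, 8), K))
Function('p')(z) = 12 (Function('p')(z) = Add(2, Mul(-1, Add(-4, Mul(-1, 6)))) = Add(2, Mul(-1, Add(-4, -6))) = Add(2, Mul(-1, -10)) = Add(2, 10) = 12)
Function('o')(G, j) = Add(Rational(-16, 5), Mul(Rational(-1, 5), j), Mul(Rational(1, 5), G)) (Function('o')(G, j) = Add(-7, Mul(Rational(1, 5), Add(19, Mul(-1, Add(j, Mul(-1, G)))))) = Add(-7, Mul(Rational(1, 5), Add(19, Add(G, Mul(-1, j))))) = Add(-7, Mul(Rational(1, 5), Add(19, G, Mul(-1, j)))) = Add(-7, Add(Rational(19, 5), Mul(Rational(-1, 5), j), Mul(Rational(1, 5), G))) = Add(Rational(-16, 5), Mul(Rational(-1, 5), j), Mul(Rational(1, 5), G)))
Mul(Function('E')(7), Function('o')(-43, Function('p')(7))) = Mul(Mul(Rational(1, 8), 7), Add(Rational(-16, 5), Mul(Rational(-1, 5), 12), Mul(Rational(1, 5), -43))) = Mul(Rational(7, 8), Add(Rational(-16, 5), Rational(-12, 5), Rational(-43, 5))) = Mul(Rational(7, 8), Rational(-71, 5)) = Rational(-497, 40)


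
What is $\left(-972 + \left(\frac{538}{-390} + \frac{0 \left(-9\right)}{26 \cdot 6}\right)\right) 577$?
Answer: $- \frac{109519793}{195} \approx -5.6164 \cdot 10^{5}$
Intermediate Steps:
$\left(-972 + \left(\frac{538}{-390} + \frac{0 \left(-9\right)}{26 \cdot 6}\right)\right) 577 = \left(-972 + \left(538 \left(- \frac{1}{390}\right) + \frac{0}{156}\right)\right) 577 = \left(-972 + \left(- \frac{269}{195} + 0 \cdot \frac{1}{156}\right)\right) 577 = \left(-972 + \left(- \frac{269}{195} + 0\right)\right) 577 = \left(-972 - \frac{269}{195}\right) 577 = \left(- \frac{189809}{195}\right) 577 = - \frac{109519793}{195}$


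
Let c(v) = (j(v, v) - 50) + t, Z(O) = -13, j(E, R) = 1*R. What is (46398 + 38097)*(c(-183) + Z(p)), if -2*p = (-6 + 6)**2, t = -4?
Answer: -21123750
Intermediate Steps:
p = 0 (p = -(-6 + 6)**2/2 = -1/2*0**2 = -1/2*0 = 0)
j(E, R) = R
c(v) = -54 + v (c(v) = (v - 50) - 4 = (-50 + v) - 4 = -54 + v)
(46398 + 38097)*(c(-183) + Z(p)) = (46398 + 38097)*((-54 - 183) - 13) = 84495*(-237 - 13) = 84495*(-250) = -21123750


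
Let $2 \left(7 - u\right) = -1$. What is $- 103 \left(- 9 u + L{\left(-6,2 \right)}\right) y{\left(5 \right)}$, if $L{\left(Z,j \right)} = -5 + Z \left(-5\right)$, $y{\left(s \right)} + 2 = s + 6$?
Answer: $\frac{78795}{2} \approx 39398.0$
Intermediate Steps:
$u = \frac{15}{2}$ ($u = 7 - - \frac{1}{2} = 7 + \frac{1}{2} = \frac{15}{2} \approx 7.5$)
$y{\left(s \right)} = 4 + s$ ($y{\left(s \right)} = -2 + \left(s + 6\right) = -2 + \left(6 + s\right) = 4 + s$)
$L{\left(Z,j \right)} = -5 - 5 Z$
$- 103 \left(- 9 u + L{\left(-6,2 \right)}\right) y{\left(5 \right)} = - 103 \left(\left(-9\right) \frac{15}{2} - -25\right) \left(4 + 5\right) = - 103 \left(- \frac{135}{2} + \left(-5 + 30\right)\right) 9 = - 103 \left(- \frac{135}{2} + 25\right) 9 = - 103 \left(\left(- \frac{85}{2}\right) 9\right) = \left(-103\right) \left(- \frac{765}{2}\right) = \frac{78795}{2}$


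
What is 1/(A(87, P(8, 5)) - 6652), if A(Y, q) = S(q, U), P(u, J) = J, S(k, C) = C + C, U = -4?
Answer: -1/6660 ≈ -0.00015015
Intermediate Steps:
S(k, C) = 2*C
A(Y, q) = -8 (A(Y, q) = 2*(-4) = -8)
1/(A(87, P(8, 5)) - 6652) = 1/(-8 - 6652) = 1/(-6660) = -1/6660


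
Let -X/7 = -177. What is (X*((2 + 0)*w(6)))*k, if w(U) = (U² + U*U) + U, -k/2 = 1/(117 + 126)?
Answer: -42952/27 ≈ -1590.8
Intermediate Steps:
k = -2/243 (k = -2/(117 + 126) = -2/243 ≈ -0.0082304)
w(U) = U + 2*U² (w(U) = (U² + U²) + U = 2*U² + U = U + 2*U²)
X = 1239 (X = -7*(-177) = 1239)
(X*((2 + 0)*w(6)))*k = (1239*((2 + 0)*(6*(1 + 2*6))))*(-2/243) = (1239*(2*(6*(1 + 12))))*(-2/243) = (1239*(2*(6*13)))*(-2/243) = (1239*(2*78))*(-2/243) = (1239*156)*(-2/243) = 193284*(-2/243) = -42952/27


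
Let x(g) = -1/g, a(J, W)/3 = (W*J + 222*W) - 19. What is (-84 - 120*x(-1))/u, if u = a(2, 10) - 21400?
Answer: 204/14737 ≈ 0.013843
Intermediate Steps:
a(J, W) = -57 + 666*W + 3*J*W (a(J, W) = 3*((W*J + 222*W) - 19) = 3*((J*W + 222*W) - 19) = 3*((222*W + J*W) - 19) = 3*(-19 + 222*W + J*W) = -57 + 666*W + 3*J*W)
u = -14737 (u = (-57 + 666*10 + 3*2*10) - 21400 = (-57 + 6660 + 60) - 21400 = 6663 - 21400 = -14737)
(-84 - 120*x(-1))/u = (-84 - (-120)/(-1))/(-14737) = (-84 - (-120)*(-1))*(-1/14737) = (-84 - 120*1)*(-1/14737) = (-84 - 120)*(-1/14737) = -204*(-1/14737) = 204/14737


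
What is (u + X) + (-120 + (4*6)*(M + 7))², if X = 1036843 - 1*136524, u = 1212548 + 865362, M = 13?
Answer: 3107829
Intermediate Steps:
u = 2077910
X = 900319 (X = 1036843 - 136524 = 900319)
(u + X) + (-120 + (4*6)*(M + 7))² = (2077910 + 900319) + (-120 + (4*6)*(13 + 7))² = 2978229 + (-120 + 24*20)² = 2978229 + (-120 + 480)² = 2978229 + 360² = 2978229 + 129600 = 3107829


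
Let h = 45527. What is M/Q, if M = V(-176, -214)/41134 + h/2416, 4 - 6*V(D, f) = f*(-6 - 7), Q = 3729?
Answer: 935794505/185293532688 ≈ 0.0050503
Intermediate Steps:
V(D, f) = ⅔ + 13*f/6 (V(D, f) = ⅔ - f*(-6 - 7)/6 = ⅔ - f*(-13)/6 = ⅔ - (-13)*f/6 = ⅔ + 13*f/6)
M = 935794505/49689872 (M = (⅔ + (13/6)*(-214))/41134 + 45527/2416 = (⅔ - 1391/3)*(1/41134) + 45527*(1/2416) = -463*1/41134 + 45527/2416 = -463/41134 + 45527/2416 = 935794505/49689872 ≈ 18.833)
M/Q = (935794505/49689872)/3729 = (935794505/49689872)*(1/3729) = 935794505/185293532688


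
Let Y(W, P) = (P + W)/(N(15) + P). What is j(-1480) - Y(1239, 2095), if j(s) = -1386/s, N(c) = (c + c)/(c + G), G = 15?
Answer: -126829/193880 ≈ -0.65416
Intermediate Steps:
N(c) = 2*c/(15 + c) (N(c) = (c + c)/(c + 15) = (2*c)/(15 + c) = 2*c/(15 + c))
Y(W, P) = (P + W)/(1 + P) (Y(W, P) = (P + W)/(2*15/(15 + 15) + P) = (P + W)/(2*15/30 + P) = (P + W)/(2*15*(1/30) + P) = (P + W)/(1 + P))
j(-1480) - Y(1239, 2095) = -1386/(-1480) - (2095 + 1239)/(1 + 2095) = -1386*(-1/1480) - 3334/2096 = 693/740 - 3334/2096 = 693/740 - 1*1667/1048 = 693/740 - 1667/1048 = -126829/193880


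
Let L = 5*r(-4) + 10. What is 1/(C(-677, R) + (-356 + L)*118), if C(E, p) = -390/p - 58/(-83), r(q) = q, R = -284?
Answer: -11786/508989347 ≈ -2.3156e-5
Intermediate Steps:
L = -10 (L = 5*(-4) + 10 = -20 + 10 = -10)
C(E, p) = 58/83 - 390/p (C(E, p) = -390/p - 58*(-1/83) = -390/p + 58/83 = 58/83 - 390/p)
1/(C(-677, R) + (-356 + L)*118) = 1/((58/83 - 390/(-284)) + (-356 - 10)*118) = 1/((58/83 - 390*(-1/284)) - 366*118) = 1/((58/83 + 195/142) - 43188) = 1/(24421/11786 - 43188) = 1/(-508989347/11786) = -11786/508989347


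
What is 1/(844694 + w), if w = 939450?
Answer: 1/1784144 ≈ 5.6049e-7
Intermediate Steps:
1/(844694 + w) = 1/(844694 + 939450) = 1/1784144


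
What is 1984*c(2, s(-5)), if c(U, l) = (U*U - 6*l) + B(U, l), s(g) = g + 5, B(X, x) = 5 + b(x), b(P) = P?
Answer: 17856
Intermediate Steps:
B(X, x) = 5 + x
s(g) = 5 + g
c(U, l) = 5 + U² - 5*l (c(U, l) = (U*U - 6*l) + (5 + l) = (U² - 6*l) + (5 + l) = 5 + U² - 5*l)
1984*c(2, s(-5)) = 1984*(5 + 2² - 5*(5 - 5)) = 1984*(5 + 4 - 5*0) = 1984*(5 + 4 + 0) = 1984*9 = 17856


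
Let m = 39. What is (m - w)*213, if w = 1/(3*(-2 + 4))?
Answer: 16543/2 ≈ 8271.5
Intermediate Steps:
w = 1/6 (w = 1/(3*2) = 1/6 ≈ 0.16667)
(m - w)*213 = (39 - 1*1/6)*213 = (39 - 1/6)*213 = (233/6)*213 = 16543/2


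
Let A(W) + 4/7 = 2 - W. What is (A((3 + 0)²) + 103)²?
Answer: 446224/49 ≈ 9106.6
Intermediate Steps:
A(W) = 10/7 - W (A(W) = -4/7 + (2 - W) = 10/7 - W)
(A((3 + 0)²) + 103)² = ((10/7 - (3 + 0)²) + 103)² = ((10/7 - 1*3²) + 103)² = ((10/7 - 1*9) + 103)² = ((10/7 - 9) + 103)² = (-53/7 + 103)² = (668/7)² = 446224/49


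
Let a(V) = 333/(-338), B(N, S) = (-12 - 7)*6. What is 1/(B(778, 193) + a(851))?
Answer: -338/38865 ≈ -0.0086968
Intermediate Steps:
B(N, S) = -114 (B(N, S) = -19*6 = -114)
a(V) = -333/338 (a(V) = 333*(-1/338) = -333/338)
1/(B(778, 193) + a(851)) = 1/(-114 - 333/338) = 1/(-38865/338) = -338/38865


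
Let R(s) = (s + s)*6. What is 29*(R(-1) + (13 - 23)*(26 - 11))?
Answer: -4698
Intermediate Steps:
R(s) = 12*s (R(s) = (2*s)*6 = 12*s)
29*(R(-1) + (13 - 23)*(26 - 11)) = 29*(12*(-1) + (13 - 23)*(26 - 11)) = 29*(-12 - 10*15) = 29*(-12 - 150) = 29*(-162) = -4698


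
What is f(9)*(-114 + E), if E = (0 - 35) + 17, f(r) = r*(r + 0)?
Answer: -10692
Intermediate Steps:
f(r) = r² (f(r) = r*r = r²)
E = -18 (E = -35 + 17 = -18)
f(9)*(-114 + E) = 9²*(-114 - 18) = 81*(-132) = -10692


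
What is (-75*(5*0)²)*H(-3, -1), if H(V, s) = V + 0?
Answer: 0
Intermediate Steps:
H(V, s) = V
(-75*(5*0)²)*H(-3, -1) = -75*(5*0)²*(-3) = -75*0²*(-3) = -75*0*(-3) = 0*(-3) = 0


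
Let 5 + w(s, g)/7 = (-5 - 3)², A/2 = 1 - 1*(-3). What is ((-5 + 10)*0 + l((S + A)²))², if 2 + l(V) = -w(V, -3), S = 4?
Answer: 172225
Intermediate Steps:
A = 8 (A = 2*(1 - 1*(-3)) = 2*(1 + 3) = 2*4 = 8)
w(s, g) = 413 (w(s, g) = -35 + 7*(-5 - 3)² = -35 + 7*(-8)² = -35 + 7*64 = -35 + 448 = 413)
l(V) = -415 (l(V) = -2 - 1*413 = -2 - 413 = -415)
((-5 + 10)*0 + l((S + A)²))² = ((-5 + 10)*0 - 415)² = (5*0 - 415)² = (0 - 415)² = (-415)² = 172225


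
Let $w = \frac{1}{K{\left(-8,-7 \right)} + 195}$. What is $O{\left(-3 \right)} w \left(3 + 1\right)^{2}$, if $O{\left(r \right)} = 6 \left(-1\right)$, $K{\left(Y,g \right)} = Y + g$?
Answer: $- \frac{8}{15} \approx -0.53333$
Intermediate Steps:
$w = \frac{1}{180}$ ($w = \frac{1}{\left(-8 - 7\right) + 195} = \frac{1}{-15 + 195} = \frac{1}{180} \approx 0.0055556$)
$O{\left(r \right)} = -6$
$O{\left(-3 \right)} w \left(3 + 1\right)^{2} = \left(-6\right) \frac{1}{180} \left(3 + 1\right)^{2} = - \frac{4^{2}}{30} = \left(- \frac{1}{30}\right) 16 = - \frac{8}{15}$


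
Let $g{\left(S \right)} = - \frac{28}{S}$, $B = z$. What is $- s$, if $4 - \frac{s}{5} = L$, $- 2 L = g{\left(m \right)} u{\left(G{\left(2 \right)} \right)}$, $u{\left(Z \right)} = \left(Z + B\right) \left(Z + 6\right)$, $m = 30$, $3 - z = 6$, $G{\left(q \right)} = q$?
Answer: $- \frac{116}{3} \approx -38.667$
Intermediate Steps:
$z = -3$ ($z = 3 - 6 = -3$)
$B = -3$
$u{\left(Z \right)} = \left(-3 + Z\right) \left(6 + Z\right)$ ($u{\left(Z \right)} = \left(Z - 3\right) \left(Z + 6\right) = \left(-3 + Z\right) \left(6 + Z\right)$)
$L = - \frac{56}{15}$ ($L = - \frac{- \frac{28}{30} \left(-18 + 2^{2} + 3 \cdot 2\right)}{2} = - \frac{\left(-28\right) \frac{1}{30} \left(-18 + 4 + 6\right)}{2} = - \frac{\left(- \frac{14}{15}\right) \left(-8\right)}{2} = \left(- \frac{1}{2}\right) \frac{112}{15} = - \frac{56}{15} \approx -3.7333$)
$s = \frac{116}{3}$ ($s = 20 - - \frac{56}{3} = 20 + \frac{56}{3} = \frac{116}{3} \approx 38.667$)
$- s = \left(-1\right) \frac{116}{3} = - \frac{116}{3}$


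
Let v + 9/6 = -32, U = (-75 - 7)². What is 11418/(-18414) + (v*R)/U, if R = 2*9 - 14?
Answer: -600319/937998 ≈ -0.64000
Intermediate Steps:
R = 4 (R = 18 - 14 = 4)
U = 6724 (U = (-82)² = 6724)
v = -67/2 (v = -3/2 - 32 = -67/2 ≈ -33.500)
11418/(-18414) + (v*R)/U = 11418/(-18414) - 67/2*4/6724 = 11418*(-1/18414) - 134*1/6724 = -173/279 - 67/3362 = -600319/937998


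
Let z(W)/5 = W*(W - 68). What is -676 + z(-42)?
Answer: 22424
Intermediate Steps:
z(W) = 5*W*(-68 + W) (z(W) = 5*(W*(W - 68)) = 5*(W*(-68 + W)) = 5*W*(-68 + W))
-676 + z(-42) = -676 + 5*(-42)*(-68 - 42) = -676 + 5*(-42)*(-110) = -676 + 23100 = 22424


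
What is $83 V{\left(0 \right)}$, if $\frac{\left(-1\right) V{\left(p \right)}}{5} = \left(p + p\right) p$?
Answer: $0$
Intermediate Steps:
$V{\left(p \right)} = - 10 p^{2}$ ($V{\left(p \right)} = - 5 \left(p + p\right) p = - 5 \cdot 2 p p = - 5 \cdot 2 p^{2} = - 10 p^{2}$)
$83 V{\left(0 \right)} = 83 \left(- 10 \cdot 0^{2}\right) = 83 \left(\left(-10\right) 0\right) = 83 \cdot 0 = 0$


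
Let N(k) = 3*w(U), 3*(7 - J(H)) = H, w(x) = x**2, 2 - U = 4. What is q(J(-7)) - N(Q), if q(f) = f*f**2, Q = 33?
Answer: 21628/27 ≈ 801.04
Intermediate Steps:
U = -2 (U = 2 - 1*4 = 2 - 4 = -2)
J(H) = 7 - H/3
q(f) = f**3
N(k) = 12 (N(k) = 3*(-2)**2 = 3*4 = 12)
q(J(-7)) - N(Q) = (7 - 1/3*(-7))**3 - 1*12 = (7 + 7/3)**3 - 12 = (28/3)**3 - 12 = 21952/27 - 12 = 21628/27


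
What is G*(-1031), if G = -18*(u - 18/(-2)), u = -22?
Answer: -241254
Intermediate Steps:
G = 234 (G = -18*(-22 - 18/(-2)) = -18*(-22 - 18*(-½)) = -18*(-22 + 9) = -18*(-13) = 234)
G*(-1031) = 234*(-1031) = -241254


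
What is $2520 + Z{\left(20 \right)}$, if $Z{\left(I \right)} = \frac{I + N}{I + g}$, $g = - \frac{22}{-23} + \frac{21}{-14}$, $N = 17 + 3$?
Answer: $\frac{451448}{179} \approx 2522.1$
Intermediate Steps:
$N = 20$
$g = - \frac{25}{46}$ ($g = \left(-22\right) \left(- \frac{1}{23}\right) + 21 \left(- \frac{1}{14}\right) = \frac{22}{23} - \frac{3}{2} = - \frac{25}{46} \approx -0.54348$)
$Z{\left(I \right)} = \frac{20 + I}{- \frac{25}{46} + I}$ ($Z{\left(I \right)} = \frac{I + 20}{I - \frac{25}{46}} = \frac{20 + I}{- \frac{25}{46} + I}$)
$2520 + Z{\left(20 \right)} = 2520 + \frac{46 \left(20 + 20\right)}{-25 + 46 \cdot 20} = 2520 + 46 \frac{1}{-25 + 920} \cdot 40 = 2520 + 46 \cdot \frac{1}{895} \cdot 40 = 2520 + \frac{368}{179} = \frac{451448}{179}$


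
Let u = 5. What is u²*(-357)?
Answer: -8925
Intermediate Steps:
u²*(-357) = 5²*(-357) = 25*(-357) = -8925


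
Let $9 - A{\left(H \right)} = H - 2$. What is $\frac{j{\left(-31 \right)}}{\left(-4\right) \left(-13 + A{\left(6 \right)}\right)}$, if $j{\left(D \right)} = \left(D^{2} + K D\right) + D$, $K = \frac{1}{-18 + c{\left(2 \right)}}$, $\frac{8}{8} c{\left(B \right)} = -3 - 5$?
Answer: $\frac{24211}{832} \approx 29.1$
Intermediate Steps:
$c{\left(B \right)} = -8$ ($c{\left(B \right)} = -3 - 5 = -8$)
$A{\left(H \right)} = 11 - H$ ($A{\left(H \right)} = 9 - \left(H - 2\right) = 9 - \left(-2 + H\right) = 11 - H$)
$K = - \frac{1}{26}$ ($K = \frac{1}{-18 - 8} = \frac{1}{-26} = - \frac{1}{26} \approx -0.038462$)
$j{\left(D \right)} = D^{2} + \frac{25 D}{26}$ ($j{\left(D \right)} = \left(D^{2} - \frac{D}{26}\right) + D = D^{2} + \frac{25 D}{26}$)
$\frac{j{\left(-31 \right)}}{\left(-4\right) \left(-13 + A{\left(6 \right)}\right)} = \frac{\frac{1}{26} \left(-31\right) \left(25 + 26 \left(-31\right)\right)}{\left(-4\right) \left(-13 + \left(11 - 6\right)\right)} = \frac{\frac{1}{26} \left(-31\right) \left(25 - 806\right)}{\left(-4\right) \left(-13 + \left(11 - 6\right)\right)} = \frac{\frac{1}{26} \left(-31\right) \left(-781\right)}{\left(-4\right) \left(-13 + 5\right)} = \frac{24211}{26 \left(\left(-4\right) \left(-8\right)\right)} = \frac{24211}{26 \cdot 32} = \frac{24211}{26} \cdot \frac{1}{32} = \frac{24211}{832}$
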